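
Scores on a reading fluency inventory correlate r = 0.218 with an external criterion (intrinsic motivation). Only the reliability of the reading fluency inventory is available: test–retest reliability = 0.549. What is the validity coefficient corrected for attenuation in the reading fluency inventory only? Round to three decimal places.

0.294

Single correction: r_c = r_obs / √r_xx = 0.218 / √0.549 = 0.218 / 0.7409 ≈ 0.294.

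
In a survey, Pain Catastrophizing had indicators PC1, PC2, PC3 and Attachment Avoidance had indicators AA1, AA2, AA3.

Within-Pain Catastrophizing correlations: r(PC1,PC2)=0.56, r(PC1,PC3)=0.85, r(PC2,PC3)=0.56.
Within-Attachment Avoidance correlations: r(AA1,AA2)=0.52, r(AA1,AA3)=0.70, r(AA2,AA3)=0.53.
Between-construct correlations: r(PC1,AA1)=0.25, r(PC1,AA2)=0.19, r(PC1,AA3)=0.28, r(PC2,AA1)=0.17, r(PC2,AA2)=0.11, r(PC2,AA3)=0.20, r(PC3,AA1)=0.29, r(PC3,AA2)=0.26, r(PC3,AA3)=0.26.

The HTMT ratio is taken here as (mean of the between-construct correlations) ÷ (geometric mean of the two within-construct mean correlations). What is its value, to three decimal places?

Mean between = 2.01/9 = 0.2233.
Mean within-PC = 1.97/3 = 0.6567; mean within-AA = 1.75/3 = 0.5833.
Geometric mean = √(0.6567 × 0.5833) = 0.6189.
HTMT = 0.2233 / 0.6189 = 0.361.

0.361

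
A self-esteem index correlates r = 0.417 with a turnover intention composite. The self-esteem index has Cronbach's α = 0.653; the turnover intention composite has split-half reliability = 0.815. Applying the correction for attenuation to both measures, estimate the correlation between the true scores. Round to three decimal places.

0.572

r_true = r_obs / √(r_xx · r_yy) = 0.417 / √(0.653 × 0.815) = 0.417 / √0.532195 = 0.417 / 0.7295 ≈ 0.572.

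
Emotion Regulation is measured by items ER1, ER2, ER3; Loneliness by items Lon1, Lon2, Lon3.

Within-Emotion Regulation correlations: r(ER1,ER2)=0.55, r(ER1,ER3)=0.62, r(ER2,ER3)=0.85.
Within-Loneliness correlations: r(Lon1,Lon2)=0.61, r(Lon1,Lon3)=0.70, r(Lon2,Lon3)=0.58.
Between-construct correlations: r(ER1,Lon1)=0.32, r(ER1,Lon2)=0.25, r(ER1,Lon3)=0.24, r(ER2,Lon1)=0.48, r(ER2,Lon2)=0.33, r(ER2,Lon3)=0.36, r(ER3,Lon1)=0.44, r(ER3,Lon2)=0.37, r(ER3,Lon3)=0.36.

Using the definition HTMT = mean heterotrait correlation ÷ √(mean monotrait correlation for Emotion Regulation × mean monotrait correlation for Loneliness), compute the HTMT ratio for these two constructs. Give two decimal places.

Mean between = 3.15/9 = 0.3500.
Mean within-ER = 2.02/3 = 0.6733; mean within-Lon = 1.89/3 = 0.6300.
Geometric mean = √(0.6733 × 0.6300) = 0.6513.
HTMT = 0.3500 / 0.6513 = 0.54.

0.54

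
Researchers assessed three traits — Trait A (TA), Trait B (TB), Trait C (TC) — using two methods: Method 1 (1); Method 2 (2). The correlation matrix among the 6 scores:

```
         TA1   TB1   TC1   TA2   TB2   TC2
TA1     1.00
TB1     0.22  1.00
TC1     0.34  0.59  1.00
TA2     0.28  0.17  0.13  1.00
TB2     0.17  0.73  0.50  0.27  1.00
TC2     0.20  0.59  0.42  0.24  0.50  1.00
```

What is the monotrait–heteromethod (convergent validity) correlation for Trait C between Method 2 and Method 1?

0.42

Same trait (TC), different methods: r(TC2, TC1) = 0.42.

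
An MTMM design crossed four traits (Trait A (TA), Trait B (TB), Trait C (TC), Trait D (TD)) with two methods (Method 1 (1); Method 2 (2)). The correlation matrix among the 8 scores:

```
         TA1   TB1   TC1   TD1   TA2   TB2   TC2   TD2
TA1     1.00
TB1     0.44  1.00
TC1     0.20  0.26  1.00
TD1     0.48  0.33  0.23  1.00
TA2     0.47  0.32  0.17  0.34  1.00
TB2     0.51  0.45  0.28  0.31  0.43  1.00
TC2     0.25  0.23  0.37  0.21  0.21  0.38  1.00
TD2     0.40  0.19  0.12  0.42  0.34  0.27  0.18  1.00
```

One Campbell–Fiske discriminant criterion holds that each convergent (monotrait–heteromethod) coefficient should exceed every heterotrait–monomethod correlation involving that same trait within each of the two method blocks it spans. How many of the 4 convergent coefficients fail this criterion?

3

Each convergent coefficient versus the relevant comparison correlations:
TA (methods 1·2): 0.47 vs {0.44, 0.43, 0.20, 0.21, 0.48, 0.34} → fail.
TB (methods 1·2): 0.45 vs {0.44, 0.43, 0.26, 0.38, 0.33, 0.27} → pass.
TC (methods 1·2): 0.37 vs {0.20, 0.21, 0.26, 0.38, 0.23, 0.18} → fail.
TD (methods 1·2): 0.42 vs {0.48, 0.34, 0.33, 0.27, 0.23, 0.18} → fail.
3 of 4 fail.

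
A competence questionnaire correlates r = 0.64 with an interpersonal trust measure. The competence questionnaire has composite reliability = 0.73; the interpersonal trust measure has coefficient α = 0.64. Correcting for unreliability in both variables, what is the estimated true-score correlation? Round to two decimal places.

r_true = r_obs / √(r_xx · r_yy) = 0.64 / √(0.73 × 0.64) = 0.64 / √0.4672 = 0.64 / 0.6835 ≈ 0.94.

0.94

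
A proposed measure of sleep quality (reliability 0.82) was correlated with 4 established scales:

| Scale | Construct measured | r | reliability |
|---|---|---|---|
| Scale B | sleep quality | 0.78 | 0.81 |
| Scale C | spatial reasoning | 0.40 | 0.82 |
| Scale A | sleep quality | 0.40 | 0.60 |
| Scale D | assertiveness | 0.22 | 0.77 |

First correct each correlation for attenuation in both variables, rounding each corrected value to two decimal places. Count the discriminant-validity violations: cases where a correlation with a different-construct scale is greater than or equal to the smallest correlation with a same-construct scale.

Disattenuated r (r / √(r_scale · r_new)):
  Scale B (conv): 0.78 / √(0.81·0.82) = 0.96
  Scale C (disc): 0.40 / √(0.82·0.82) = 0.49
  Scale A (conv): 0.40 / √(0.60·0.82) = 0.57
  Scale D (disc): 0.22 / √(0.77·0.82) = 0.28
Smallest convergent = 0.57. Discriminant values: 0.49, 0.28; count ≥ 0.57 → 0.

0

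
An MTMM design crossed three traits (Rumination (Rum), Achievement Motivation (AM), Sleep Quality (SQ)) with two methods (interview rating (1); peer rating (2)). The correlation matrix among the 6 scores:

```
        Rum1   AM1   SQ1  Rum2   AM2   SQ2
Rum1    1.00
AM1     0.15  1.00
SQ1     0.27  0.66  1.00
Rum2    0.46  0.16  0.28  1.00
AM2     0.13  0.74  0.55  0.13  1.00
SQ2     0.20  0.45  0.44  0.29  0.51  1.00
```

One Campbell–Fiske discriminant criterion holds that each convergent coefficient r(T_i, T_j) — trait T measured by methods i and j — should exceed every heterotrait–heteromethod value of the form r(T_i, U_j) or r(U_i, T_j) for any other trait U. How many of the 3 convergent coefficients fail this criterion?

1

Convergent coefficients and their comparison sets:
Rum (methods 1·2): 0.46 vs {0.13, 0.16, 0.20, 0.28} → pass.
AM (methods 1·2): 0.74 vs {0.16, 0.13, 0.45, 0.55} → pass.
SQ (methods 1·2): 0.44 vs {0.28, 0.20, 0.55, 0.45} → fail.
1 of 3 fail.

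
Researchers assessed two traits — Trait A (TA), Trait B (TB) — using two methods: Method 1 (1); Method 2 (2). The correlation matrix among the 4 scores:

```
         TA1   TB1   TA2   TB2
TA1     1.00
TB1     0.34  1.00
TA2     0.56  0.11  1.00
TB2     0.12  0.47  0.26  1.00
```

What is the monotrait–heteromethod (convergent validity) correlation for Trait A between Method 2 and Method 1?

0.56

Same trait (TA), different methods: r(TA2, TA1) = 0.56.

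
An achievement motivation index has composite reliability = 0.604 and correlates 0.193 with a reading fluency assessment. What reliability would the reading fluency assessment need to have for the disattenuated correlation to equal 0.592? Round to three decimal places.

r_true = r_obs / √(r_xx · r_yy) ⇒ 0.592 = 0.193 / √(0.604 · r_yy).
√(0.604 · r_yy) = 0.193 / 0.592 = 0.3260; 0.604 · r_yy = 0.1063; r_yy = 0.1063 / 0.604 ≈ 0.176.

0.176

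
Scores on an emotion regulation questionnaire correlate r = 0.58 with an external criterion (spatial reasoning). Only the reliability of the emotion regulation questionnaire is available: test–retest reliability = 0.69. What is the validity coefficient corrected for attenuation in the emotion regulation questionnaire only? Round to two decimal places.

0.70

Single correction: r_c = r_obs / √r_xx = 0.58 / √0.69 = 0.58 / 0.8307 ≈ 0.70.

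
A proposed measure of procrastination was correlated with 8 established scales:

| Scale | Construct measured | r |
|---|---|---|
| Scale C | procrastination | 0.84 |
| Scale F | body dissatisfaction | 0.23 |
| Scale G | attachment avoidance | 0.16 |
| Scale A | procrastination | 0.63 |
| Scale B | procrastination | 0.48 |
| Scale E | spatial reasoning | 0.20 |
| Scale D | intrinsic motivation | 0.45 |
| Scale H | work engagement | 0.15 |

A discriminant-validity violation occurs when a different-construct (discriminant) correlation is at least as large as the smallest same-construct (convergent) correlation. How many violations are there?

0

Convergent (same construct = procrastination): Scale C, Scale A, Scale B.
Smallest convergent = 0.48. Discriminant values: 0.23, 0.16, 0.20, 0.45, 0.15; count ≥ 0.48 → 0.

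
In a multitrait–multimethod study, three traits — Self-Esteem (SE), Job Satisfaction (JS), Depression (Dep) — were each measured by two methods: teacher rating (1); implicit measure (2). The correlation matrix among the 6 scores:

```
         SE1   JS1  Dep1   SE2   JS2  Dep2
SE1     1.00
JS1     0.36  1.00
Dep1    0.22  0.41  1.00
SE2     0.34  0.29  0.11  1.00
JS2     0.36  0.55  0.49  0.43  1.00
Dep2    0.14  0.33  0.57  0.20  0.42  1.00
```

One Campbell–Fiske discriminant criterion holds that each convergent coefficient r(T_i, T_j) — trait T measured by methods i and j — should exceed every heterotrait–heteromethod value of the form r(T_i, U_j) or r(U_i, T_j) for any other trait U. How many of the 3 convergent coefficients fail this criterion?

Each convergent coefficient versus the relevant comparison correlations:
SE (methods 1·2): 0.34 vs {0.36, 0.29, 0.14, 0.11} → fail.
JS (methods 1·2): 0.55 vs {0.29, 0.36, 0.33, 0.49} → pass.
Dep (methods 1·2): 0.57 vs {0.11, 0.14, 0.49, 0.33} → pass.
1 of 3 fail.

1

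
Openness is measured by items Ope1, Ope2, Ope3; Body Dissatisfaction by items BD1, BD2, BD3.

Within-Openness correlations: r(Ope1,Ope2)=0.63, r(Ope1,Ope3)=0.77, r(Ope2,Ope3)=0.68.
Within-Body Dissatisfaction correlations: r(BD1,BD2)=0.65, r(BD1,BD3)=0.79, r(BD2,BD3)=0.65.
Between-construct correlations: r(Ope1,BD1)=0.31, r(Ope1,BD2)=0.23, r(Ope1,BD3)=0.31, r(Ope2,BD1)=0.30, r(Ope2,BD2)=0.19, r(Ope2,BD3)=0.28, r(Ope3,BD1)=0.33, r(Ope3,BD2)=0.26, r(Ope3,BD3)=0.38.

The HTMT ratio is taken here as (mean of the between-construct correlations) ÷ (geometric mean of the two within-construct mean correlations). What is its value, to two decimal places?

Between-construct mean = 2.59/9 = 0.2878.
Mean within-Ope = 2.08/3 = 0.6933; mean within-BD = 2.09/3 = 0.6967.
Geometric mean = √(0.6933 × 0.6967) = 0.6950.
HTMT = 0.2878 / 0.6950 = 0.41.

0.41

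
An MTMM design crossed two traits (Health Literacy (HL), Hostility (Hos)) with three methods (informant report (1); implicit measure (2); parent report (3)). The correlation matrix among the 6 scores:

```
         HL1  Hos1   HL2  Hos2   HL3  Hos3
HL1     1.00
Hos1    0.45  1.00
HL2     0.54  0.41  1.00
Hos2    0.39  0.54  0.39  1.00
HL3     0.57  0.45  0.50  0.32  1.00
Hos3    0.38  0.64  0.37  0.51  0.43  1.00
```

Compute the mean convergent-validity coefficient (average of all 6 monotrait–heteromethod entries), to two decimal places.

0.55

Convergent values: 0.54, 0.57, 0.50, 0.54, 0.64, 0.51; mean = 3.30/6 = 0.55.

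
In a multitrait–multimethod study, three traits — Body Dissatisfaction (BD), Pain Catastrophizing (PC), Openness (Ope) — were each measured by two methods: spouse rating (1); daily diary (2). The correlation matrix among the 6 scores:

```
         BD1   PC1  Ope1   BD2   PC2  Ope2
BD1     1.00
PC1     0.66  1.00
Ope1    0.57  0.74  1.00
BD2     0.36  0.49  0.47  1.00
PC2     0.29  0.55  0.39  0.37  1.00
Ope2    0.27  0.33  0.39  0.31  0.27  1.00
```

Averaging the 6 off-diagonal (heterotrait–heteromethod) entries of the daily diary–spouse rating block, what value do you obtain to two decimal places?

0.37

HTHM values (method 2 × method 1): 0.49, 0.47, 0.29, 0.39, 0.27, 0.33; mean = 2.24/6 = 0.37.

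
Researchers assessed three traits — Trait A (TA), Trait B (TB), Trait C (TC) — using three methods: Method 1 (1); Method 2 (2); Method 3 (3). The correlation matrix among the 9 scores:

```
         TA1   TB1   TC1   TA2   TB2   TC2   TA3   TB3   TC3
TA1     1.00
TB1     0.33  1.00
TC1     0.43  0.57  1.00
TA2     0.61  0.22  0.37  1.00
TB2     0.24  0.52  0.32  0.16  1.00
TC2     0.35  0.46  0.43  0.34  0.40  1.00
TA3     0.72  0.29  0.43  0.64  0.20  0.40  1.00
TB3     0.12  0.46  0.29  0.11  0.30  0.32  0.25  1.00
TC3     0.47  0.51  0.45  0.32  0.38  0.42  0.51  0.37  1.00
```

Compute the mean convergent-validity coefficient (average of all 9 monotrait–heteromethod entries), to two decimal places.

Convergent values: 0.61, 0.72, 0.64, 0.52, 0.46, 0.30, 0.43, 0.45, 0.42; mean = 4.55/9 = 0.51.

0.51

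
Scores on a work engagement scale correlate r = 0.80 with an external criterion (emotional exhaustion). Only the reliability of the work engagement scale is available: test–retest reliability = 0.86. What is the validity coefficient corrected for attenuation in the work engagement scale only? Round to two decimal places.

Single correction: r_c = r_obs / √r_xx = 0.80 / √0.86 = 0.80 / 0.9274 ≈ 0.86.

0.86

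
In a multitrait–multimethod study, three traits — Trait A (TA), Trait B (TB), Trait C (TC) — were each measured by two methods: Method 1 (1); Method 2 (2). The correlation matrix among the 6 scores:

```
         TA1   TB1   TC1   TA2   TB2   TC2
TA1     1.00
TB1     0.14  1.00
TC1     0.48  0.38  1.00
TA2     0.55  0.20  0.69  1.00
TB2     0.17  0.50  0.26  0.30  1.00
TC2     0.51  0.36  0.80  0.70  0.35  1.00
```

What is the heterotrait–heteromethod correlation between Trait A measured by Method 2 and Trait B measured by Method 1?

Different traits and methods: r(TA2, TB1) = 0.20.

0.20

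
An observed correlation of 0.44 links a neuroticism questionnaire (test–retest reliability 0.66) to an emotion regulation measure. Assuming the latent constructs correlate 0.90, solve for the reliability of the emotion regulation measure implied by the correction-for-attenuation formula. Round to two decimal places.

r_true = r_obs / √(r_xx · r_yy) ⇒ 0.90 = 0.44 / √(0.66 · r_yy).
√(0.66 · r_yy) = 0.44 / 0.90 = 0.4889; 0.66 · r_yy = 0.2390; r_yy = 0.2390 / 0.66 ≈ 0.36.

0.36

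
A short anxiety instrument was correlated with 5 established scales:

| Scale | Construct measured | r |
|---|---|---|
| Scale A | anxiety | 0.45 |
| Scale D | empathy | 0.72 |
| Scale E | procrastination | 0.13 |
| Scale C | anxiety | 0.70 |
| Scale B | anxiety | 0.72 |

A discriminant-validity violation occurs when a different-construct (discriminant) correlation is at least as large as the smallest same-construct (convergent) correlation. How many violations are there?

Convergent (same construct = anxiety): Scale A, Scale C, Scale B.
Smallest convergent = 0.45. Discriminant values: 0.72, 0.13; count ≥ 0.45 → 1.

1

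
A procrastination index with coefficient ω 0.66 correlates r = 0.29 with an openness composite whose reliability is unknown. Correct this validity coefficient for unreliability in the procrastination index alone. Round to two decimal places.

Single correction: r_c = r_obs / √r_xx = 0.29 / √0.66 = 0.29 / 0.8124 ≈ 0.36.

0.36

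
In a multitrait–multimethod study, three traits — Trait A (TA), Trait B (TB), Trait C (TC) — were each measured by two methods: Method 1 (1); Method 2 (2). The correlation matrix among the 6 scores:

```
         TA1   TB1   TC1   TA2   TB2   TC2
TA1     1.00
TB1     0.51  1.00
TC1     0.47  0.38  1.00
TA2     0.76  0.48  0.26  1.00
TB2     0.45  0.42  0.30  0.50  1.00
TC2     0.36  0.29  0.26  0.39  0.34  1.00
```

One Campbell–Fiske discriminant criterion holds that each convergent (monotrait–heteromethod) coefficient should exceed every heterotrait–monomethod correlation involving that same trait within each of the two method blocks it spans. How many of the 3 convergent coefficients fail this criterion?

Checking each validity diagonal entry against its comparison values:
TA (methods 1·2): 0.76 vs {0.51, 0.50, 0.47, 0.39} → pass.
TB (methods 1·2): 0.42 vs {0.51, 0.50, 0.38, 0.34} → fail.
TC (methods 1·2): 0.26 vs {0.47, 0.39, 0.38, 0.34} → fail.
2 of 3 fail.

2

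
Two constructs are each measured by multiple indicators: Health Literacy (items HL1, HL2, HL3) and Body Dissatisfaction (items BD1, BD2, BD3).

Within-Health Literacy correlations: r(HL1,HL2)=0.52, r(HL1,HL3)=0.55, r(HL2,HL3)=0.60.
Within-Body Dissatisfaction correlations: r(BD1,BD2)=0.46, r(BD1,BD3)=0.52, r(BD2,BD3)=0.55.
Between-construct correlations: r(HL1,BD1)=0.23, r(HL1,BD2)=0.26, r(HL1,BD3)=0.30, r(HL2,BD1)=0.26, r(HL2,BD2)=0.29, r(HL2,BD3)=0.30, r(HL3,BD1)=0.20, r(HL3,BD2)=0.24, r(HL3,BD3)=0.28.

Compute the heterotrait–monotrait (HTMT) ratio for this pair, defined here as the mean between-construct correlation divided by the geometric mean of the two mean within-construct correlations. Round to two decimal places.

Mean heterotrait r = 2.36/9 = 0.2622.
Mean within-HL = 1.67/3 = 0.5567; mean within-BD = 1.53/3 = 0.5100.
Geometric mean = √(0.5567 × 0.5100) = 0.5328.
HTMT = 0.2622 / 0.5328 = 0.49.

0.49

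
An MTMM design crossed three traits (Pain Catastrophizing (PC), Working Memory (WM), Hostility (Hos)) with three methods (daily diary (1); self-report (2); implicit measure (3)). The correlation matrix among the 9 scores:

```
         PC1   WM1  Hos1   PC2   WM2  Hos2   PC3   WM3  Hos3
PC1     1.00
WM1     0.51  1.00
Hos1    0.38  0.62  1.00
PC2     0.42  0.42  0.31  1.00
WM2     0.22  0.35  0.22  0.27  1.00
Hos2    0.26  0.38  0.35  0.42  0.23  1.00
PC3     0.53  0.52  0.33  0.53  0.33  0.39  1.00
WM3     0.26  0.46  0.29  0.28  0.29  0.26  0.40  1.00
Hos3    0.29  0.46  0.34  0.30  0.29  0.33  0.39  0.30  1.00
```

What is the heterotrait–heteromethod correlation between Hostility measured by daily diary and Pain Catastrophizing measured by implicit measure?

Different traits and methods: r(Hos1, PC3) = 0.33.

0.33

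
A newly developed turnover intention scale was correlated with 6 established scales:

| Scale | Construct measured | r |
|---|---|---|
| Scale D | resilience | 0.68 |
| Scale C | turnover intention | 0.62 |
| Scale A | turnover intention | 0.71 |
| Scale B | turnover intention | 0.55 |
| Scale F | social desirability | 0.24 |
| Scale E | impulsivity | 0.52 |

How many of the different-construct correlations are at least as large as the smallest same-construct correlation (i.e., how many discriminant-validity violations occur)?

Convergent (same construct = turnover intention): Scale C, Scale A, Scale B.
Smallest convergent = 0.55. Discriminant values: 0.68, 0.24, 0.52; count ≥ 0.55 → 1.

1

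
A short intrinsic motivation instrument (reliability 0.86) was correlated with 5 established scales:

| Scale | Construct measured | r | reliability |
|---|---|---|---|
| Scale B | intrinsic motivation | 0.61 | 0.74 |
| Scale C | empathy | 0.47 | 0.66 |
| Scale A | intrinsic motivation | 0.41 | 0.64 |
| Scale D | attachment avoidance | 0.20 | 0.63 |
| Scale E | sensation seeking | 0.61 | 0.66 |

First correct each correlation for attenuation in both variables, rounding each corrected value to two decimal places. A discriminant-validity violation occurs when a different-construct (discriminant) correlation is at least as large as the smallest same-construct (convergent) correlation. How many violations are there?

Disattenuated r (r / √(r_scale · r_new)):
  Scale B (conv): 0.61 / √(0.74·0.86) = 0.76
  Scale C (disc): 0.47 / √(0.66·0.86) = 0.62
  Scale A (conv): 0.41 / √(0.64·0.86) = 0.55
  Scale D (disc): 0.20 / √(0.63·0.86) = 0.27
  Scale E (disc): 0.61 / √(0.66·0.86) = 0.81
Smallest convergent = 0.55. Discriminant values: 0.62, 0.27, 0.81; count ≥ 0.55 → 2.

2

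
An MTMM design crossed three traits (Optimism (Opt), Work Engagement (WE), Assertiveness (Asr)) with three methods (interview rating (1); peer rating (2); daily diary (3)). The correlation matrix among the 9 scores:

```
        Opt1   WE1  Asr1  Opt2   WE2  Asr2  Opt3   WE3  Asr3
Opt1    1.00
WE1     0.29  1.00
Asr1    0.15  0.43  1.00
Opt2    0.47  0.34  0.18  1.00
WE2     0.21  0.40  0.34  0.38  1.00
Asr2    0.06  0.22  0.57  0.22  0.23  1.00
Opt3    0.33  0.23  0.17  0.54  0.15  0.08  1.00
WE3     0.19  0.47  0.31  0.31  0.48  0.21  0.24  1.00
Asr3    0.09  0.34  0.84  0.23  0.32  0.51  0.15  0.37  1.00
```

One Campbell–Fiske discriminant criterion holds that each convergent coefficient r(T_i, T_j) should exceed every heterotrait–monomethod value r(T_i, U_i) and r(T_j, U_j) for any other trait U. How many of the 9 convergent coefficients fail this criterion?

Each convergent coefficient versus the relevant comparison correlations:
Opt (methods 1·2): 0.47 vs {0.29, 0.38, 0.15, 0.22} → pass.
Opt (methods 1·3): 0.33 vs {0.29, 0.24, 0.15, 0.15} → pass.
Opt (methods 2·3): 0.54 vs {0.38, 0.24, 0.22, 0.15} → pass.
WE (methods 1·2): 0.40 vs {0.29, 0.38, 0.43, 0.23} → fail.
WE (methods 1·3): 0.47 vs {0.29, 0.24, 0.43, 0.37} → pass.
WE (methods 2·3): 0.48 vs {0.38, 0.24, 0.23, 0.37} → pass.
Asr (methods 1·2): 0.57 vs {0.15, 0.22, 0.43, 0.23} → pass.
Asr (methods 1·3): 0.84 vs {0.15, 0.15, 0.43, 0.37} → pass.
Asr (methods 2·3): 0.51 vs {0.22, 0.15, 0.23, 0.37} → pass.
1 of 9 fail.

1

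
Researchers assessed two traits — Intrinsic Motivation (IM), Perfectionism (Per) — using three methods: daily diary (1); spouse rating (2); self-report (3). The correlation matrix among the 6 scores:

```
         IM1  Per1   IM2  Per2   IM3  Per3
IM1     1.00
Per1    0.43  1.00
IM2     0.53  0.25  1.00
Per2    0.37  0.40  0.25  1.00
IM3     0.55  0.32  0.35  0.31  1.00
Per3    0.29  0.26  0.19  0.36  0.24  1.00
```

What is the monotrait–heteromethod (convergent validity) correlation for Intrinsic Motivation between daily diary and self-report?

0.55

Same trait (IM), different methods: r(IM1, IM3) = 0.55.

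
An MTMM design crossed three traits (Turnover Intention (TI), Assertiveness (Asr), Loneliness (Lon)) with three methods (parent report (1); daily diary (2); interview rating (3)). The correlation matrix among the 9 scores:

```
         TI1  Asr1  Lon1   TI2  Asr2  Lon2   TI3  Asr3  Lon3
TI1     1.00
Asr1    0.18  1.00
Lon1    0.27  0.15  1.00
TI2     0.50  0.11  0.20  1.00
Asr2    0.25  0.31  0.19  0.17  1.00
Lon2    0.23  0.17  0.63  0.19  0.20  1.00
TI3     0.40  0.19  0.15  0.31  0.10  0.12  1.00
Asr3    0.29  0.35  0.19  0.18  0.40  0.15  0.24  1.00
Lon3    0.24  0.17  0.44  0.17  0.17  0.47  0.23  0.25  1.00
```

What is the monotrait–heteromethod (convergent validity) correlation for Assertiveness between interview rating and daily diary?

0.40

Same trait (Asr), different methods: r(Asr3, Asr2) = 0.40.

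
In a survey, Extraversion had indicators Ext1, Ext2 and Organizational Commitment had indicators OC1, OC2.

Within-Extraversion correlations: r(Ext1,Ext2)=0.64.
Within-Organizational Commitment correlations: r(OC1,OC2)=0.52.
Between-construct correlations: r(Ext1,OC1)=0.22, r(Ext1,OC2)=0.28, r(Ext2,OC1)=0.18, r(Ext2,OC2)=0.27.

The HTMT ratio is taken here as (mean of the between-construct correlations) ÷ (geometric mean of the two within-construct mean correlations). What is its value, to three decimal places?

Mean between = 0.95/4 = 0.2375.
Mean within-Ext = 0.64/1 = 0.6400; mean within-OC = 0.52/1 = 0.5200.
Geometric mean = √(0.6400 × 0.5200) = 0.5769.
HTMT = 0.2375 / 0.5769 = 0.412.

0.412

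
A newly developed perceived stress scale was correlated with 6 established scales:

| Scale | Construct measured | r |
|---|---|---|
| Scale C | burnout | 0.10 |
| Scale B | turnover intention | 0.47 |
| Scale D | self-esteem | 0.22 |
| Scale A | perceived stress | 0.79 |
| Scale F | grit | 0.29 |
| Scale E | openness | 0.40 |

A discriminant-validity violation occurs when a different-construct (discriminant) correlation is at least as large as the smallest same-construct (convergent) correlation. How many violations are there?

Convergent (same construct = perceived stress): Scale A.
Smallest convergent = 0.79. Discriminant values: 0.10, 0.47, 0.22, 0.29, 0.40; count ≥ 0.79 → 0.

0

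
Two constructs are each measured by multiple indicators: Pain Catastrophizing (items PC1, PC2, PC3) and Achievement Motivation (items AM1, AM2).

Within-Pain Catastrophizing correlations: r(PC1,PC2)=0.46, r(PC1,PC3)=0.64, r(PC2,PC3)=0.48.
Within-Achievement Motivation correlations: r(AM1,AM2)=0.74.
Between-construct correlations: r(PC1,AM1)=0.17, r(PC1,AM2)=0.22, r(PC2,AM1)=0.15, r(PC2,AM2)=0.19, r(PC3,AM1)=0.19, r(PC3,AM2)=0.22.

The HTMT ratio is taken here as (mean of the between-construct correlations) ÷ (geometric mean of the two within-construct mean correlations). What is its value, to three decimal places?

0.304

Between-construct mean = 1.14/6 = 0.1900.
Mean within-PC = 1.58/3 = 0.5267; mean within-AM = 0.74/1 = 0.7400.
Geometric mean = √(0.5267 × 0.7400) = 0.6243.
HTMT = 0.1900 / 0.6243 = 0.304.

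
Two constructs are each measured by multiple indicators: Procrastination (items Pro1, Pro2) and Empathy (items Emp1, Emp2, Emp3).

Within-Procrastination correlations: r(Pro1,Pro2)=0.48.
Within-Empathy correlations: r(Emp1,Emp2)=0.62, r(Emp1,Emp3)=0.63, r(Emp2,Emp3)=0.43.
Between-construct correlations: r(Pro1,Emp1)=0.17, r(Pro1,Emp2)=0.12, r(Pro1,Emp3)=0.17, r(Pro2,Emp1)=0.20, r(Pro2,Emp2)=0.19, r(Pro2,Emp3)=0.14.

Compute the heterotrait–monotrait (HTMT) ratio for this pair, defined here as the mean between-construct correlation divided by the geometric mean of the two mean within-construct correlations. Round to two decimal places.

Between-construct mean = 0.99/6 = 0.1650.
Mean within-Pro = 0.48/1 = 0.4800; mean within-Emp = 1.68/3 = 0.5600.
Geometric mean = √(0.4800 × 0.5600) = 0.5185.
HTMT = 0.1650 / 0.5185 = 0.32.

0.32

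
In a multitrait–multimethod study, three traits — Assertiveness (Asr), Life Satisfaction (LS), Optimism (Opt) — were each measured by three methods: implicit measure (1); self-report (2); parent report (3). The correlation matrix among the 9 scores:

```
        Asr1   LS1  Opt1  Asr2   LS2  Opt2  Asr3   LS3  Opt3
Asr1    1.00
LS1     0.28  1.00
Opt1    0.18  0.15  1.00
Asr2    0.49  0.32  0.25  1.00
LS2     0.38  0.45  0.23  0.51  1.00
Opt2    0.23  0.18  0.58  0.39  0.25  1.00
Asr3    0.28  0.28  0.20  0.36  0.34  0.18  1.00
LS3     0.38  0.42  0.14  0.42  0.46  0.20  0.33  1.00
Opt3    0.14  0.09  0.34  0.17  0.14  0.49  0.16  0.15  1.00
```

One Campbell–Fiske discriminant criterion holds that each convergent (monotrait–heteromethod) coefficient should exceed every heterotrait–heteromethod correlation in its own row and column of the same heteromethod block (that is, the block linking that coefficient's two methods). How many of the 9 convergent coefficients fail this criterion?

Each convergent coefficient versus the relevant comparison correlations:
Asr (methods 1·2): 0.49 vs {0.38, 0.32, 0.23, 0.25} → pass.
Asr (methods 1·3): 0.28 vs {0.38, 0.28, 0.14, 0.20} → fail.
Asr (methods 2·3): 0.36 vs {0.42, 0.34, 0.17, 0.18} → fail.
LS (methods 1·2): 0.45 vs {0.32, 0.38, 0.18, 0.23} → pass.
LS (methods 1·3): 0.42 vs {0.28, 0.38, 0.09, 0.14} → pass.
LS (methods 2·3): 0.46 vs {0.34, 0.42, 0.14, 0.20} → pass.
Opt (methods 1·2): 0.58 vs {0.25, 0.23, 0.23, 0.18} → pass.
Opt (methods 1·3): 0.34 vs {0.20, 0.14, 0.14, 0.09} → pass.
Opt (methods 2·3): 0.49 vs {0.18, 0.17, 0.20, 0.14} → pass.
2 of 9 fail.

2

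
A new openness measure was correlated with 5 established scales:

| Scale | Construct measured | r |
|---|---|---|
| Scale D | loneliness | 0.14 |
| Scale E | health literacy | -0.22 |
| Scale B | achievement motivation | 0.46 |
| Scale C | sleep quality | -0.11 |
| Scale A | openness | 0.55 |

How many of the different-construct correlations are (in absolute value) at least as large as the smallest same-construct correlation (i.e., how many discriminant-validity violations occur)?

0

Convergent (same construct = openness): Scale A.
Smallest convergent = 0.55. Discriminant |r|: 0.14, 0.22, 0.46, 0.11; count ≥ 0.55 → 0.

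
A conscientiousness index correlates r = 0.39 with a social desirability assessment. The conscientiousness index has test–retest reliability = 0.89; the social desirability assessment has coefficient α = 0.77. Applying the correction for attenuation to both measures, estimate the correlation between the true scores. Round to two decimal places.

0.47

r_true = r_obs / √(r_xx · r_yy) = 0.39 / √(0.89 × 0.77) = 0.39 / √0.6853 = 0.39 / 0.8278 ≈ 0.47.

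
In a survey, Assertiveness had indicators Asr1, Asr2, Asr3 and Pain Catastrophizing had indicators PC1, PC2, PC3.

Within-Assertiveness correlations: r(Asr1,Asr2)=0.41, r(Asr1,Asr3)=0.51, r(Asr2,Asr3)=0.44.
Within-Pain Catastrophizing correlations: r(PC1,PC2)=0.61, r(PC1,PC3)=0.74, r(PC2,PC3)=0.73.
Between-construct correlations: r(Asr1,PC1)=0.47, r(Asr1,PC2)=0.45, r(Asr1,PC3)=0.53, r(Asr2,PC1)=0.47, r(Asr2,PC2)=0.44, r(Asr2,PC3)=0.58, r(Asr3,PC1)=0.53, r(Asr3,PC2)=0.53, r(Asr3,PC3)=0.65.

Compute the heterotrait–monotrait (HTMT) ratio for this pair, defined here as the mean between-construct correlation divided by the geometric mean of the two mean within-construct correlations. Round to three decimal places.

Mean between = 4.65/9 = 0.5167.
Mean within-Asr = 1.36/3 = 0.4533; mean within-PC = 2.08/3 = 0.6933.
Geometric mean = √(0.4533 × 0.6933) = 0.5606.
HTMT = 0.5167 / 0.5606 = 0.922.

0.922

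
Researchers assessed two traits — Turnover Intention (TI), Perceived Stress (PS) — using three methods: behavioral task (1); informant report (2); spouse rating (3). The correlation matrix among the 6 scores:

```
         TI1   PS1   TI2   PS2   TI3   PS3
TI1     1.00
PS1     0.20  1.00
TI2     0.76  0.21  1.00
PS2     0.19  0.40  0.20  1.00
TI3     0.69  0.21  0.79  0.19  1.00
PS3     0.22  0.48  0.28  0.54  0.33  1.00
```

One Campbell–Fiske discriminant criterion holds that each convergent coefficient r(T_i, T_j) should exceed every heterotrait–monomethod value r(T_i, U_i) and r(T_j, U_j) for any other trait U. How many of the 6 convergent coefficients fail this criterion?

0

Checking each validity diagonal entry against its comparison values:
TI (methods 1·2): 0.76 vs {0.20, 0.20} → pass.
TI (methods 1·3): 0.69 vs {0.20, 0.33} → pass.
TI (methods 2·3): 0.79 vs {0.20, 0.33} → pass.
PS (methods 1·2): 0.40 vs {0.20, 0.20} → pass.
PS (methods 1·3): 0.48 vs {0.20, 0.33} → pass.
PS (methods 2·3): 0.54 vs {0.20, 0.33} → pass.
0 of 6 fail.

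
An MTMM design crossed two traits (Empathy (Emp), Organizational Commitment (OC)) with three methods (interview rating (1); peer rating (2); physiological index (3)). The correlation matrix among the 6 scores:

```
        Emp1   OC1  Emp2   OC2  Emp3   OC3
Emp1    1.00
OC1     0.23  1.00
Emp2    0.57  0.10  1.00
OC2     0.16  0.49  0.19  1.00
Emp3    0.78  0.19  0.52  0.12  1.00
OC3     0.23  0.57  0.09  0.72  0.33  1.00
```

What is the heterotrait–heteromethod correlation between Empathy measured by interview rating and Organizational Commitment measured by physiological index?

Different traits and methods: r(Emp1, OC3) = 0.23.

0.23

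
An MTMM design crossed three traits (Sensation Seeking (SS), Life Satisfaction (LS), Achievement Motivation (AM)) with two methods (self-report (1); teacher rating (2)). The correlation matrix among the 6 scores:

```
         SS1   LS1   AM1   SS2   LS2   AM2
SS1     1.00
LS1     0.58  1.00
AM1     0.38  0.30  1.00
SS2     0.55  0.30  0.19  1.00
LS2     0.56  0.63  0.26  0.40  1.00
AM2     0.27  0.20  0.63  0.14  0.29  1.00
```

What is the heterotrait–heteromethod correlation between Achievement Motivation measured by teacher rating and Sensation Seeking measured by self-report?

0.27

Different traits and methods: r(AM2, SS1) = 0.27.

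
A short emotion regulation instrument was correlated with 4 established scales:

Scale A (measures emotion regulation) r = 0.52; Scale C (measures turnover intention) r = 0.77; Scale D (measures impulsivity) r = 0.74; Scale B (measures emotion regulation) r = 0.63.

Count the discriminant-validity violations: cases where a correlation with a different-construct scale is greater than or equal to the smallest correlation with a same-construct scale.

Convergent (same construct = emotion regulation): Scale A, Scale B.
Smallest convergent = 0.52. Discriminant values: 0.77, 0.74; count ≥ 0.52 → 2.

2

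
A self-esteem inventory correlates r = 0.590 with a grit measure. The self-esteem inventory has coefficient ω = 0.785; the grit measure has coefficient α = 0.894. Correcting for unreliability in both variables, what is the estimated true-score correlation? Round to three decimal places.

0.704

r_true = r_obs / √(r_xx · r_yy) = 0.590 / √(0.785 × 0.894) = 0.590 / √0.701790 = 0.590 / 0.8377 ≈ 0.704.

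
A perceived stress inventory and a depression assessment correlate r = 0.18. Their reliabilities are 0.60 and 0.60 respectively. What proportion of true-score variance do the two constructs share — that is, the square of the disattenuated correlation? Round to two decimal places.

0.09

Disattenuated r = 0.18 / √(0.60 × 0.60) = 0.18 / 0.6000 = 0.3000.
Shared true-score variance = 0.3000² = 0.0900 ≈ 0.09.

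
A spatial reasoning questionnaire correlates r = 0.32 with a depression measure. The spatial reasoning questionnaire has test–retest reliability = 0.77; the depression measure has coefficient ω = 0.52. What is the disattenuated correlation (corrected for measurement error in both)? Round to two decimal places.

0.51

r_true = r_obs / √(r_xx · r_yy) = 0.32 / √(0.77 × 0.52) = 0.32 / √0.4004 = 0.32 / 0.6328 ≈ 0.51.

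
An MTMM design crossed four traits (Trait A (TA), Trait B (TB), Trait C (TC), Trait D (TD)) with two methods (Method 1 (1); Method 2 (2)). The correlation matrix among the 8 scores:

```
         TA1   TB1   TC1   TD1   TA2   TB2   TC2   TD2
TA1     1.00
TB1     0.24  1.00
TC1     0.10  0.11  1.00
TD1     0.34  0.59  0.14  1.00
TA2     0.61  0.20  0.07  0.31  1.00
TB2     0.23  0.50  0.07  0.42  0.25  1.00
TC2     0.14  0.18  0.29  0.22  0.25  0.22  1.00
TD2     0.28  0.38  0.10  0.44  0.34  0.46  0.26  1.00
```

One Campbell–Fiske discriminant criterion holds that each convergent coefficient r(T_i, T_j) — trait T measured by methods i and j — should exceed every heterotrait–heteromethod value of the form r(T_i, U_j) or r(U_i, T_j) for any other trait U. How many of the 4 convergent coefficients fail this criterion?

0

Convergent coefficients and their comparison sets:
TA (methods 1·2): 0.61 vs {0.23, 0.20, 0.14, 0.07, 0.28, 0.31} → pass.
TB (methods 1·2): 0.50 vs {0.20, 0.23, 0.18, 0.07, 0.38, 0.42} → pass.
TC (methods 1·2): 0.29 vs {0.07, 0.14, 0.07, 0.18, 0.10, 0.22} → pass.
TD (methods 1·2): 0.44 vs {0.31, 0.28, 0.42, 0.38, 0.22, 0.10} → pass.
0 of 4 fail.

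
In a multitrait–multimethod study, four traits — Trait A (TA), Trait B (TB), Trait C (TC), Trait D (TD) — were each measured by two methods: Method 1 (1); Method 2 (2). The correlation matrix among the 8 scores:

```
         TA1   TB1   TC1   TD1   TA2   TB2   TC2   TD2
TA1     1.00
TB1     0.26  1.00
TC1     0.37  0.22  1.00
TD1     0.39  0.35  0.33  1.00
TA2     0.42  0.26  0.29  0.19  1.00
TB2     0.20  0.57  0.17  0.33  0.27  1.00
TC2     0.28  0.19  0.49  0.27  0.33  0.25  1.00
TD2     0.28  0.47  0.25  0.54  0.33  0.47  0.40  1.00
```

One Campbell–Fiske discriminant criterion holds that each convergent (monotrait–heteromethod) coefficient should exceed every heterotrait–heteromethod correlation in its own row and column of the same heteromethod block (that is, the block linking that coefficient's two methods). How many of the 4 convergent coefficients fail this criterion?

0

Convergent coefficients and their comparison sets:
TA (methods 1·2): 0.42 vs {0.20, 0.26, 0.28, 0.29, 0.28, 0.19} → pass.
TB (methods 1·2): 0.57 vs {0.26, 0.20, 0.19, 0.17, 0.47, 0.33} → pass.
TC (methods 1·2): 0.49 vs {0.29, 0.28, 0.17, 0.19, 0.25, 0.27} → pass.
TD (methods 1·2): 0.54 vs {0.19, 0.28, 0.33, 0.47, 0.27, 0.25} → pass.
0 of 4 fail.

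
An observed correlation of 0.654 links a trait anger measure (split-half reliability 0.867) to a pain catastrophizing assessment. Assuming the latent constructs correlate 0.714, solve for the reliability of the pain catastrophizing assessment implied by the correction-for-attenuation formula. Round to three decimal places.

r_true = r_obs / √(r_xx · r_yy) ⇒ 0.714 = 0.654 / √(0.867 · r_yy).
√(0.867 · r_yy) = 0.654 / 0.714 = 0.9160; 0.867 · r_yy = 0.8391; r_yy = 0.8391 / 0.867 ≈ 0.968.

0.968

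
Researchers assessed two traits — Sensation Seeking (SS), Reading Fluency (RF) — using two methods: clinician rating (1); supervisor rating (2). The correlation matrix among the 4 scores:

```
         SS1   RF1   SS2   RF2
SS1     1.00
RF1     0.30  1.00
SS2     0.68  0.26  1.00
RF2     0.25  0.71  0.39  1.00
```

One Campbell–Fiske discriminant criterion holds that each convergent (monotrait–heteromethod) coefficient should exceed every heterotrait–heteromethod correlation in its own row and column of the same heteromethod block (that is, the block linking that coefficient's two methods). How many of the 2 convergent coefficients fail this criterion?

Checking each validity diagonal entry against its comparison values:
SS (methods 1·2): 0.68 vs {0.25, 0.26} → pass.
RF (methods 1·2): 0.71 vs {0.26, 0.25} → pass.
0 of 2 fail.

0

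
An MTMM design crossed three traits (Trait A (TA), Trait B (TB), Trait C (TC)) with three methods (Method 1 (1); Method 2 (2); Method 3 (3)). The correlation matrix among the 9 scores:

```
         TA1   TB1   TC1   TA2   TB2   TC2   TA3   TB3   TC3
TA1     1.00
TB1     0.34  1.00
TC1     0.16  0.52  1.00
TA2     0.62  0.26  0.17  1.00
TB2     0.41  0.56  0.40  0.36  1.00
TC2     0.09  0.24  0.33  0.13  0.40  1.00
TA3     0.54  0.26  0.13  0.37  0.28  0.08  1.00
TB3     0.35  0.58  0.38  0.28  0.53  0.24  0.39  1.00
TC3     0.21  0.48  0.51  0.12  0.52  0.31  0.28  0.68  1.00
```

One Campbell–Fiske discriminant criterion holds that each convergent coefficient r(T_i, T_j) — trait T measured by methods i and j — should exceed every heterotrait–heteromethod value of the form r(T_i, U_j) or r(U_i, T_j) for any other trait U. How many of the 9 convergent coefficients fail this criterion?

2

Checking each validity diagonal entry against its comparison values:
TA (methods 1·2): 0.62 vs {0.41, 0.26, 0.09, 0.17} → pass.
TA (methods 1·3): 0.54 vs {0.35, 0.26, 0.21, 0.13} → pass.
TA (methods 2·3): 0.37 vs {0.28, 0.28, 0.12, 0.08} → pass.
TB (methods 1·2): 0.56 vs {0.26, 0.41, 0.24, 0.40} → pass.
TB (methods 1·3): 0.58 vs {0.26, 0.35, 0.48, 0.38} → pass.
TB (methods 2·3): 0.53 vs {0.28, 0.28, 0.52, 0.24} → pass.
TC (methods 1·2): 0.33 vs {0.17, 0.09, 0.40, 0.24} → fail.
TC (methods 1·3): 0.51 vs {0.13, 0.21, 0.38, 0.48} → pass.
TC (methods 2·3): 0.31 vs {0.08, 0.12, 0.24, 0.52} → fail.
2 of 9 fail.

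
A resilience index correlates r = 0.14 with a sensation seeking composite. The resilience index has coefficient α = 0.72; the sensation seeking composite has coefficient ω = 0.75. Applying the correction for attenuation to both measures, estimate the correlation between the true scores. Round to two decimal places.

0.19

r_true = r_obs / √(r_xx · r_yy) = 0.14 / √(0.72 × 0.75) = 0.14 / √0.5400 = 0.14 / 0.7348 ≈ 0.19.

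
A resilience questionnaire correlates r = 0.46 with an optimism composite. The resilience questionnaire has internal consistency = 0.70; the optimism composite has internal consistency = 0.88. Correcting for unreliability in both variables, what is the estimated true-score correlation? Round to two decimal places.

r_true = r_obs / √(r_xx · r_yy) = 0.46 / √(0.70 × 0.88) = 0.46 / √0.6160 = 0.46 / 0.7849 ≈ 0.59.

0.59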